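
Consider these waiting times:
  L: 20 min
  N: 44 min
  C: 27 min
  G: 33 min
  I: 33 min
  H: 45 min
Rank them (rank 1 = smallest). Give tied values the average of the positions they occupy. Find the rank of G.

3.5

Sorted (ascending): 20, 27, 33, 33, 44, 45
The 2 values of 33 occupy positions 3–4 → average rank (3+4)/2 = 3.5.
G has value 33 min → rank 3.5.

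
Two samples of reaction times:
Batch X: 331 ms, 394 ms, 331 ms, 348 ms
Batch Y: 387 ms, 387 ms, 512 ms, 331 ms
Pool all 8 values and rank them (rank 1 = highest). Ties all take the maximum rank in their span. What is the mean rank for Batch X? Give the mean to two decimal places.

Sorted (descending): 512, 394, 387, 387, 348, 331, 331, 331
The 2 values of 387 occupy positions 3–4 → each gets rank 4.
The 3 values of 331 occupy positions 6–8 → each gets rank 8.
Batch X values → pooled ranks: 331→8, 394→2, 331→8, 348→5
Mean rank = (8 + 2 + 8 + 5) / 4 = 5.75

5.75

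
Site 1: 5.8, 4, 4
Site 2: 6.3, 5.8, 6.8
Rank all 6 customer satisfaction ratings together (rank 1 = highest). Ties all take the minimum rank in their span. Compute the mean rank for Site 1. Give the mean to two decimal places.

4.33

Sorted (descending): 6.8, 6.3, 5.8, 5.8, 4, 4
The 2 values of 5.8 occupy positions 3–4 → each gets rank 3.
The 2 values of 4 occupy positions 5–6 → each gets rank 5.
Site 1 values → pooled ranks: 5.8→3, 4→5, 4→5
Mean rank = (3 + 5 + 5) / 3 = 4.33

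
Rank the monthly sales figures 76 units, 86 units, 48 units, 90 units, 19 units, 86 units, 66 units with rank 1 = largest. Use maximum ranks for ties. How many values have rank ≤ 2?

Sorted (descending): 90, 86, 86, 76, 66, 48, 19
The 2 values of 86 occupy positions 2–3 → each gets rank 3.
Ranks ≤ 2: {1} → 1 value.

1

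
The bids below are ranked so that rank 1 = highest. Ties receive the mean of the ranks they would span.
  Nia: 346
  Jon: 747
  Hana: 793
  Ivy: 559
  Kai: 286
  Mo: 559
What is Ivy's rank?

Sorted (descending): 793, 747, 559, 559, 346, 286
The 2 values of 559 occupy positions 3–4 → average rank (3+4)/2 = 3.5.
Ivy has value 559 → rank 3.5.

3.5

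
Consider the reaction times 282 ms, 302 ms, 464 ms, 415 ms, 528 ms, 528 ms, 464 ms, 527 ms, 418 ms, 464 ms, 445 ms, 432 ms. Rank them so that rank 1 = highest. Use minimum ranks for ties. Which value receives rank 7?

445

Sorted (descending): 528, 528, 527, 464, 464, 464, 445, 432, 418, 415, 302, 282
The 2 values of 528 occupy positions 1–2 → each gets rank 1.
The 3 values of 464 occupy positions 4–6 → each gets rank 4.
Rank 7 → value 445.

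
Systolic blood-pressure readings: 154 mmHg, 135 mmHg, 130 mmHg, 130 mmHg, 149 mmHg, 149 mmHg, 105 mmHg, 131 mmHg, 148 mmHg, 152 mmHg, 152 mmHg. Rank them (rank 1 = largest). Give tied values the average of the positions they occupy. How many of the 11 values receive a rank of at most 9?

Sorted (descending): 154, 152, 152, 149, 149, 148, 135, 131, 130, 130, 105
The 2 values of 152 occupy positions 2–3 → average rank (2+3)/2 = 2.5.
The 2 values of 149 occupy positions 4–5 → average rank (4+5)/2 = 4.5.
The 2 values of 130 occupy positions 9–10 → average rank (9+10)/2 = 9.5.
Ranks ≤ 9: {1, 2.5, 2.5, 4.5, 4.5, 6, 7, 8} → 8 values.

8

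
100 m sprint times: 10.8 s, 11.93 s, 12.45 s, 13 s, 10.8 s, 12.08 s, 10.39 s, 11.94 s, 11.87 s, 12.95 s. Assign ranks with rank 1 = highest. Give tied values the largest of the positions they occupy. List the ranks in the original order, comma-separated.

Sorted (descending): 13, 12.95, 12.45, 12.08, 11.94, 11.93, 11.87, 10.8, 10.8, 10.39
The 2 values of 10.8 occupy positions 8–9 → each gets rank 9.

9, 6, 3, 1, 9, 4, 10, 5, 7, 2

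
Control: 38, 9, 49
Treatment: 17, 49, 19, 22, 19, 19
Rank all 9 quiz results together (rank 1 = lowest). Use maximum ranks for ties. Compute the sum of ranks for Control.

17

Sorted (ascending): 9, 17, 19, 19, 19, 22, 38, 49, 49
The 3 values of 19 occupy positions 3–5 → each gets rank 5.
The 2 values of 49 occupy positions 8–9 → each gets rank 9.
Control values → pooled ranks: 38→7, 9→1, 49→9
Rank sum = 7 + 1 + 9 = 17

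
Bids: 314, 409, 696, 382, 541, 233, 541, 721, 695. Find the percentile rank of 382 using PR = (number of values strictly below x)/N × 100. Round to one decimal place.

N = 9.
Strictly below 382: 2. Equal to 382: 1.
PR = 2/9 × 100 = 22.2

22.2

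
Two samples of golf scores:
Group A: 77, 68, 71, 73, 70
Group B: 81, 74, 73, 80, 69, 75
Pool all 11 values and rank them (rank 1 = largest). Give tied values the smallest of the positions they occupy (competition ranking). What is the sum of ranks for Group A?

37

Sorted (descending): 81, 80, 77, 75, 74, 73, 73, 71, 70, 69, 68
The 2 values of 73 occupy positions 6–7 → each gets rank 6.
Group A values → pooled ranks: 77→3, 68→11, 71→8, 73→6, 70→9
Rank sum = 3 + 11 + 8 + 6 + 9 = 37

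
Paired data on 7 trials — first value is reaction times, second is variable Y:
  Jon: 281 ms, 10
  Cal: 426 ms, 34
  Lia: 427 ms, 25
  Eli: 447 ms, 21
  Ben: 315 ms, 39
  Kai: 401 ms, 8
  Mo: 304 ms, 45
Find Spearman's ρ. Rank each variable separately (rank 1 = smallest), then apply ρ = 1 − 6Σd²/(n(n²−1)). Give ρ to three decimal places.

-0.143

Ranks of variable 1: 1, 5, 6, 7, 3, 4, 2
Ranks of variable 2: 2, 5, 4, 3, 6, 1, 7
d = r₁ − r₂: -1, 0, 2, 4, -3, 3, -5
d²: 1, 0, 4, 16, 9, 9, 25; Σd² = 64
ρ = 1 − 6·64/(7·48) = 1 − 384/336 = -0.143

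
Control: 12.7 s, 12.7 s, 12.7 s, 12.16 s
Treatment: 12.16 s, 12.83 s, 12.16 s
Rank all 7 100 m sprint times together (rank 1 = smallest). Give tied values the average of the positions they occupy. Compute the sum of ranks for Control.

Sorted (ascending): 12.16, 12.16, 12.16, 12.7, 12.7, 12.7, 12.83
The 3 values of 12.16 occupy positions 1–3 → average rank 2.
The 3 values of 12.7 occupy positions 4–6 → average rank 5.
Control values → pooled ranks: 12.7→5, 12.7→5, 12.7→5, 12.16→2
Rank sum = 5 + 5 + 5 + 2 = 17

17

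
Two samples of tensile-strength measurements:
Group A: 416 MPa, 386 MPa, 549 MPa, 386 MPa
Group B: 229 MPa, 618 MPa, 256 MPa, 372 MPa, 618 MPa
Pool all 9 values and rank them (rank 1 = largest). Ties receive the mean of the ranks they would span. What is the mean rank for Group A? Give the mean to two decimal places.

Sorted (descending): 618, 618, 549, 416, 386, 386, 372, 256, 229
The 2 values of 618 occupy positions 1–2 → average rank (1+2)/2 = 1.5.
The 2 values of 386 occupy positions 5–6 → average rank (5+6)/2 = 5.5.
Group A values → pooled ranks: 416→4, 386→5.5, 549→3, 386→5.5
Mean rank = (4 + 5.5 + 3 + 5.5) / 4 = 4.50

4.50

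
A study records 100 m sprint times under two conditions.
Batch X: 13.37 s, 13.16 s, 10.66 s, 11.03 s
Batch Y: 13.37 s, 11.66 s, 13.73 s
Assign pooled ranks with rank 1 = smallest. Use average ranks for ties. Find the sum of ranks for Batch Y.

Sorted (ascending): 10.66, 11.03, 11.66, 13.16, 13.37, 13.37, 13.73
The 2 values of 13.37 occupy positions 5–6 → average rank (5+6)/2 = 5.5.
Batch Y values → pooled ranks: 13.37→5.5, 11.66→3, 13.73→7
Rank sum = 5.5 + 3 + 7 = 15.5

15.5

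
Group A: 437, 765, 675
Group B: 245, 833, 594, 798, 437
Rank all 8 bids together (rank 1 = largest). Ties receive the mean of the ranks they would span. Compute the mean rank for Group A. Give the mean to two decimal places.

Sorted (descending): 833, 798, 765, 675, 594, 437, 437, 245
The 2 values of 437 occupy positions 6–7 → average rank (6+7)/2 = 6.5.
Group A values → pooled ranks: 437→6.5, 765→3, 675→4
Mean rank = (6.5 + 3 + 4) / 3 = 4.50

4.50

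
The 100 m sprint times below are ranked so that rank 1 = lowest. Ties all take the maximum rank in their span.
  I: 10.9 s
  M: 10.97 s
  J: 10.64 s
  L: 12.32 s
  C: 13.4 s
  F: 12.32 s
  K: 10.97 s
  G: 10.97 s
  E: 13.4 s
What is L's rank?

Sorted (ascending): 10.64, 10.9, 10.97, 10.97, 10.97, 12.32, 12.32, 13.4, 13.4
The 3 values of 10.97 occupy positions 3–5 → each gets rank 5.
The 2 values of 12.32 occupy positions 6–7 → each gets rank 7.
The 2 values of 13.4 occupy positions 8–9 → each gets rank 9.
L has value 12.32 s → rank 7.

7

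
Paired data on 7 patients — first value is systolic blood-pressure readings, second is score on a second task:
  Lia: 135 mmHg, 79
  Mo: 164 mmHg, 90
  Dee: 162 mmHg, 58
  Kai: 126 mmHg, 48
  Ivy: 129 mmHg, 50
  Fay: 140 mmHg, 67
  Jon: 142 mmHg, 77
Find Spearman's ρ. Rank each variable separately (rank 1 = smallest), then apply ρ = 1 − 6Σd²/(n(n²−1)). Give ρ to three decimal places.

Ranks of variable 1: 3, 7, 6, 1, 2, 4, 5
Ranks of variable 2: 6, 7, 3, 1, 2, 4, 5
d = r₁ − r₂: -3, 0, 3, 0, 0, 0, 0
d²: 9, 0, 9, 0, 0, 0, 0; Σd² = 18
ρ = 1 − 6·18/(7·48) = 1 − 108/336 = 0.679

0.679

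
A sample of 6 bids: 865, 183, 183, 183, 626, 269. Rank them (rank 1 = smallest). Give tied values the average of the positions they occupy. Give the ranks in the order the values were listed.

6, 2, 2, 2, 5, 4

Sorted (ascending): 183, 183, 183, 269, 626, 865
The 3 values of 183 occupy positions 1–3 → average rank 2.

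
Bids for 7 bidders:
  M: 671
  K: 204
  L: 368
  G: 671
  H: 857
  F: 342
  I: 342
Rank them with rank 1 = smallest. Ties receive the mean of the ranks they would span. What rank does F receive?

2.5

Sorted (ascending): 204, 342, 342, 368, 671, 671, 857
The 2 values of 342 occupy positions 2–3 → average rank (2+3)/2 = 2.5.
The 2 values of 671 occupy positions 5–6 → average rank (5+6)/2 = 5.5.
F has value 342 → rank 2.5.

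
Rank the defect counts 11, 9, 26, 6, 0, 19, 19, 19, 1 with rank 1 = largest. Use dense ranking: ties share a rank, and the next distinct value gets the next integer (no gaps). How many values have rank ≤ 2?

4

Sorted (descending): 26, 19, 19, 19, 11, 9, 6, 1, 0
The 3 values of 19 share dense rank 2.
Remaining distinct values take the next consecutive integers.
Ranks ≤ 2: {1, 2, 2, 2} → 4 values.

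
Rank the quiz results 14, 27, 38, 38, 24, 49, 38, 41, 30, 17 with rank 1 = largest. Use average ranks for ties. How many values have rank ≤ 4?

Sorted (descending): 49, 41, 38, 38, 38, 30, 27, 24, 17, 14
The 3 values of 38 occupy positions 3–5 → average rank 4.
Ranks ≤ 4: {1, 2, 4, 4, 4} → 5 values.

5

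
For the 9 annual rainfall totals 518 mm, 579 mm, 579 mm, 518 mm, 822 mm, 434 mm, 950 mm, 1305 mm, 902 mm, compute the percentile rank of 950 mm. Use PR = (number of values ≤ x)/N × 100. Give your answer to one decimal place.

N = 9.
Strictly below 950: 7. Equal to 950: 1.
PR = 8/9 × 100 = 88.9

88.9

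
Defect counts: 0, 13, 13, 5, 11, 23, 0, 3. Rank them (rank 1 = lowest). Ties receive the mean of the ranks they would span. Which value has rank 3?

3

Sorted (ascending): 0, 0, 3, 5, 11, 13, 13, 23
The 2 values of 0 occupy positions 1–2 → average rank (1+2)/2 = 1.5.
The 2 values of 13 occupy positions 6–7 → average rank (6+7)/2 = 6.5.
Rank 3 → value 3.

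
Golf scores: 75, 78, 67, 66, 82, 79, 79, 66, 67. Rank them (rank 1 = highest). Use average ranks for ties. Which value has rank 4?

78

Sorted (descending): 82, 79, 79, 78, 75, 67, 67, 66, 66
The 2 values of 79 occupy positions 2–3 → average rank (2+3)/2 = 2.5.
The 2 values of 67 occupy positions 6–7 → average rank (6+7)/2 = 6.5.
The 2 values of 66 occupy positions 8–9 → average rank (8+9)/2 = 8.5.
Rank 4 → value 78.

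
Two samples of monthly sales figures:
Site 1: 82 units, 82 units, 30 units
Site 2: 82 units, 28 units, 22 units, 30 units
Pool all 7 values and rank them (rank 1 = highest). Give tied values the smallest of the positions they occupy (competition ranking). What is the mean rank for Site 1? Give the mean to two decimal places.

Sorted (descending): 82, 82, 82, 30, 30, 28, 22
The 3 values of 82 occupy positions 1–3 → each gets rank 1.
The 2 values of 30 occupy positions 4–5 → each gets rank 4.
Site 1 values → pooled ranks: 82→1, 82→1, 30→4
Mean rank = (1 + 1 + 4) / 3 = 2.00

2.00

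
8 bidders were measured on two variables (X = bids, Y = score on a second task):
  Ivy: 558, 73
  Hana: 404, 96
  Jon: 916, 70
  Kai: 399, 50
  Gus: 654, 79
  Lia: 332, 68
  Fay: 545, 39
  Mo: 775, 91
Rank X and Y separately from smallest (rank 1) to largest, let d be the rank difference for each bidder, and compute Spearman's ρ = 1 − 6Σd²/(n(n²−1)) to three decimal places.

0.357

Ranks of variable 1: 5, 3, 8, 2, 6, 1, 4, 7
Ranks of variable 2: 5, 8, 4, 2, 6, 3, 1, 7
d = r₁ − r₂: 0, -5, 4, 0, 0, -2, 3, 0
d²: 0, 25, 16, 0, 0, 4, 9, 0; Σd² = 54
ρ = 1 − 6·54/(8·63) = 1 − 324/504 = 0.357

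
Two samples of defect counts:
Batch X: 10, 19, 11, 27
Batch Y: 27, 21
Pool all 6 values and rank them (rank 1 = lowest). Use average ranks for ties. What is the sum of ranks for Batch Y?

Sorted (ascending): 10, 11, 19, 21, 27, 27
The 2 values of 27 occupy positions 5–6 → average rank (5+6)/2 = 5.5.
Batch Y values → pooled ranks: 27→5.5, 21→4
Rank sum = 5.5 + 4 = 9.5

9.5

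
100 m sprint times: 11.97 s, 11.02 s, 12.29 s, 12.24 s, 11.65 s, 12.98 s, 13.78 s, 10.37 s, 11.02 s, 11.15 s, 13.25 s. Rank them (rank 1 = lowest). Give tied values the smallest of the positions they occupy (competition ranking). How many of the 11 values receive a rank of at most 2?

Sorted (ascending): 10.37, 11.02, 11.02, 11.15, 11.65, 11.97, 12.24, 12.29, 12.98, 13.25, 13.78
The 2 values of 11.02 occupy positions 2–3 → each gets rank 2.
Ranks ≤ 2: {1, 2, 2} → 3 values.

3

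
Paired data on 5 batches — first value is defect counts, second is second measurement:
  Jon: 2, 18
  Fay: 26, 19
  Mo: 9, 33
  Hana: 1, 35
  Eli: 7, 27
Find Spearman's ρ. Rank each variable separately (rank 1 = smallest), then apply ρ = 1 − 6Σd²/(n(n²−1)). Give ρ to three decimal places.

Ranks of variable 1: 2, 5, 4, 1, 3
Ranks of variable 2: 1, 2, 4, 5, 3
d = r₁ − r₂: 1, 3, 0, -4, 0
d²: 1, 9, 0, 16, 0; Σd² = 26
ρ = 1 − 6·26/(5·24) = 1 − 156/120 = -0.300

-0.300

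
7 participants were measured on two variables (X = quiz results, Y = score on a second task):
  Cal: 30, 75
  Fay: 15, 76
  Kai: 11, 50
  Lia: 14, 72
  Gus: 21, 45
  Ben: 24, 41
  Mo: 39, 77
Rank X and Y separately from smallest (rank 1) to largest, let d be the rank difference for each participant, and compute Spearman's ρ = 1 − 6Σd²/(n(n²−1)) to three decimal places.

Ranks of variable 1: 6, 3, 1, 2, 4, 5, 7
Ranks of variable 2: 5, 6, 3, 4, 2, 1, 7
d = r₁ − r₂: 1, -3, -2, -2, 2, 4, 0
d²: 1, 9, 4, 4, 4, 16, 0; Σd² = 38
ρ = 1 − 6·38/(7·48) = 1 − 228/336 = 0.321

0.321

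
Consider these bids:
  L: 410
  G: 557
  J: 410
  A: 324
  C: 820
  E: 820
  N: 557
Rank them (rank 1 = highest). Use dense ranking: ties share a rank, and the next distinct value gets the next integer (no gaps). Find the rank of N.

Sorted (descending): 820, 820, 557, 557, 410, 410, 324
The 2 values of 820 share dense rank 1.
The 2 values of 557 share dense rank 2.
The 2 values of 410 share dense rank 3.
Remaining distinct values take the next consecutive integers.
N has value 557 → rank 2.

2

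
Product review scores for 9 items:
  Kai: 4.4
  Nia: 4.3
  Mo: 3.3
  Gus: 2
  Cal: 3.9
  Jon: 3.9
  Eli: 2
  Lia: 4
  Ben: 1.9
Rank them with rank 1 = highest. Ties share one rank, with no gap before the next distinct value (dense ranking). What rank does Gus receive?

6

Sorted (descending): 4.4, 4.3, 4, 3.9, 3.9, 3.3, 2, 2, 1.9
The 2 values of 3.9 share dense rank 4.
The 2 values of 2 share dense rank 6.
Remaining distinct values take the next consecutive integers.
Gus has value 2 → rank 6.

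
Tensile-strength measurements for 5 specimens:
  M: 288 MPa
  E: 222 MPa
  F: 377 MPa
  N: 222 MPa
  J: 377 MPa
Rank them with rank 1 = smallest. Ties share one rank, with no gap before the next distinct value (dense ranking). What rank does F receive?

3

Sorted (ascending): 222, 222, 288, 377, 377
The 2 values of 222 share dense rank 1.
The 2 values of 377 share dense rank 3.
Remaining distinct values take the next consecutive integers.
F has value 377 MPa → rank 3.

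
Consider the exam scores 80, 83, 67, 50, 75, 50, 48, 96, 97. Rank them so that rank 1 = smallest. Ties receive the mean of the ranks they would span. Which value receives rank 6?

Sorted (ascending): 48, 50, 50, 67, 75, 80, 83, 96, 97
The 2 values of 50 occupy positions 2–3 → average rank (2+3)/2 = 2.5.
Rank 6 → value 80.

80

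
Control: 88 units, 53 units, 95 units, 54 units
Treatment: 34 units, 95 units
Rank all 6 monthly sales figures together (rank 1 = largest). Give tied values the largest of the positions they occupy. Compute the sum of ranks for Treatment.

8

Sorted (descending): 95, 95, 88, 54, 53, 34
The 2 values of 95 occupy positions 1–2 → each gets rank 2.
Treatment values → pooled ranks: 34→6, 95→2
Rank sum = 6 + 2 = 8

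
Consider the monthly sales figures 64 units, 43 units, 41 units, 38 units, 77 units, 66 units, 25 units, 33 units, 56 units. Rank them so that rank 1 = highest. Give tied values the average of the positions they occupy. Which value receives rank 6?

Sorted (descending): 77, 66, 64, 56, 43, 41, 38, 33, 25
No ties — each value takes its position as its rank.
Rank 6 → value 41.

41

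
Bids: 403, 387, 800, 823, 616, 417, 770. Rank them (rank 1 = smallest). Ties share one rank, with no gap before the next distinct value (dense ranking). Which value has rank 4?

Sorted (ascending): 387, 403, 417, 616, 770, 800, 823
No ties — each value takes its position as its rank.
Rank 4 → value 616.

616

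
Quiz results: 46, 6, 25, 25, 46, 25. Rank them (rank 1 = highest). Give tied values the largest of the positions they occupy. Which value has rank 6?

6

Sorted (descending): 46, 46, 25, 25, 25, 6
The 2 values of 46 occupy positions 1–2 → each gets rank 2.
The 3 values of 25 occupy positions 3–5 → each gets rank 5.
Rank 6 → value 6.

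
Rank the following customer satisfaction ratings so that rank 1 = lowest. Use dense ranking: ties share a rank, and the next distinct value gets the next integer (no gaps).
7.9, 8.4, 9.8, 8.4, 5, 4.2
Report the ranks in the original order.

3, 4, 5, 4, 2, 1

Sorted (ascending): 4.2, 5, 7.9, 8.4, 8.4, 9.8
The 2 values of 8.4 share dense rank 4.
Remaining distinct values take the next consecutive integers.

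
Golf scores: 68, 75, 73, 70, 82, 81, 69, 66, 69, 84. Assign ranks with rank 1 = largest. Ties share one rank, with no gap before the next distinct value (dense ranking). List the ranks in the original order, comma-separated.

8, 4, 5, 6, 2, 3, 7, 9, 7, 1

Sorted (descending): 84, 82, 81, 75, 73, 70, 69, 69, 68, 66
The 2 values of 69 share dense rank 7.
Remaining distinct values take the next consecutive integers.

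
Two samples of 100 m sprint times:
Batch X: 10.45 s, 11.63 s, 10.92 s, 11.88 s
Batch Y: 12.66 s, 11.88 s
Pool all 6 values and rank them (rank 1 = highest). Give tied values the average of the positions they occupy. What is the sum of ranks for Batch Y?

Sorted (descending): 12.66, 11.88, 11.88, 11.63, 10.92, 10.45
The 2 values of 11.88 occupy positions 2–3 → average rank (2+3)/2 = 2.5.
Batch Y values → pooled ranks: 12.66→1, 11.88→2.5
Rank sum = 1 + 2.5 = 3.5

3.5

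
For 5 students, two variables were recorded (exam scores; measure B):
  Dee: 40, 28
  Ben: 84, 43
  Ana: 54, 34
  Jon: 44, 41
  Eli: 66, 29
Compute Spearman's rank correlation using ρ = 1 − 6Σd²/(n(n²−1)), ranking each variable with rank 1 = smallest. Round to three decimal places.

Ranks of variable 1: 1, 5, 3, 2, 4
Ranks of variable 2: 1, 5, 3, 4, 2
d = r₁ − r₂: 0, 0, 0, -2, 2
d²: 0, 0, 0, 4, 4; Σd² = 8
ρ = 1 − 6·8/(5·24) = 1 − 48/120 = 0.600

0.600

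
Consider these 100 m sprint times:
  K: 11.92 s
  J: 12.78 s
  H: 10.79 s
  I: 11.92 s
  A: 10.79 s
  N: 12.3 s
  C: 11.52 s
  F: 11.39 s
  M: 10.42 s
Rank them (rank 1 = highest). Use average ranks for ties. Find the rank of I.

Sorted (descending): 12.78, 12.3, 11.92, 11.92, 11.52, 11.39, 10.79, 10.79, 10.42
The 2 values of 11.92 occupy positions 3–4 → average rank (3+4)/2 = 3.5.
The 2 values of 10.79 occupy positions 7–8 → average rank (7+8)/2 = 7.5.
I has value 11.92 s → rank 3.5.

3.5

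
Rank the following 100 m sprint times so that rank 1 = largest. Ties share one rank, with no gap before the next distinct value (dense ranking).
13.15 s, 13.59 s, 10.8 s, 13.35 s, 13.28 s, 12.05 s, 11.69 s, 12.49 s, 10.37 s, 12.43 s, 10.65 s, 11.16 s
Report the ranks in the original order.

Sorted (descending): 13.59, 13.35, 13.28, 13.15, 12.49, 12.43, 12.05, 11.69, 11.16, 10.8, 10.65, 10.37
No ties — each value takes its position as its rank.

4, 1, 10, 2, 3, 7, 8, 5, 12, 6, 11, 9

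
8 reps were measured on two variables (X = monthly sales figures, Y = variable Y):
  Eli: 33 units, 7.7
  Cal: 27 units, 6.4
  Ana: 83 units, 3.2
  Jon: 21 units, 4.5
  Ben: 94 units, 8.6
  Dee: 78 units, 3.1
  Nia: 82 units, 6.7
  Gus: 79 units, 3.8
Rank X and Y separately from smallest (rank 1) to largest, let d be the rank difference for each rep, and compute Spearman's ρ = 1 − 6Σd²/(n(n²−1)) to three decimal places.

Ranks of variable 1: 3, 2, 7, 1, 8, 4, 6, 5
Ranks of variable 2: 7, 5, 2, 4, 8, 1, 6, 3
d = r₁ − r₂: -4, -3, 5, -3, 0, 3, 0, 2
d²: 16, 9, 25, 9, 0, 9, 0, 4; Σd² = 72
ρ = 1 − 6·72/(8·63) = 1 − 432/504 = 0.143

0.143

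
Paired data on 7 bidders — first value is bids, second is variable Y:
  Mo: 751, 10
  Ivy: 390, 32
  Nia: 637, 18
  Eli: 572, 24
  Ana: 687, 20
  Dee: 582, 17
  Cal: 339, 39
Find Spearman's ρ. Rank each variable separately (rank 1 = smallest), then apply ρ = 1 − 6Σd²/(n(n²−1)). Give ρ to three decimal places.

-0.857

Ranks of variable 1: 7, 2, 5, 3, 6, 4, 1
Ranks of variable 2: 1, 6, 3, 5, 4, 2, 7
d = r₁ − r₂: 6, -4, 2, -2, 2, 2, -6
d²: 36, 16, 4, 4, 4, 4, 36; Σd² = 104
ρ = 1 − 6·104/(7·48) = 1 − 624/336 = -0.857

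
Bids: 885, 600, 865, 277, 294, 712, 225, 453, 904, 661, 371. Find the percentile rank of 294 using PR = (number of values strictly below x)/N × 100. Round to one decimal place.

18.2

N = 11.
Strictly below 294: 2. Equal to 294: 1.
PR = 2/11 × 100 = 18.2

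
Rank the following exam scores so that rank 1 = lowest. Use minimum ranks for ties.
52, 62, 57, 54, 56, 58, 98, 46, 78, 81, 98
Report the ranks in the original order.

2, 7, 5, 3, 4, 6, 10, 1, 8, 9, 10

Sorted (ascending): 46, 52, 54, 56, 57, 58, 62, 78, 81, 98, 98
The 2 values of 98 occupy positions 10–11 → each gets rank 10.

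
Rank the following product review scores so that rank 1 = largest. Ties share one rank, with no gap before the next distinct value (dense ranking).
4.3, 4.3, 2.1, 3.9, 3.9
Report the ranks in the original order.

1, 1, 3, 2, 2

Sorted (descending): 4.3, 4.3, 3.9, 3.9, 2.1
The 2 values of 4.3 share dense rank 1.
The 2 values of 3.9 share dense rank 2.
Remaining distinct values take the next consecutive integers.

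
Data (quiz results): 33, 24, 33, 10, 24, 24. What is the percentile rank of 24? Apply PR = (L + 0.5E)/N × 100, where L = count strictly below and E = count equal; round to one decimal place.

N = 6.
Strictly below 24: 1. Equal to 24: 3.
PR = (1 + 0.5·3)/6 × 100 = 41.7

41.7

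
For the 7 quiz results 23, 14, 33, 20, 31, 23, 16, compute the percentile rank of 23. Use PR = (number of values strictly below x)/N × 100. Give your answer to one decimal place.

42.9

N = 7.
Strictly below 23: 3. Equal to 23: 2.
PR = 3/7 × 100 = 42.9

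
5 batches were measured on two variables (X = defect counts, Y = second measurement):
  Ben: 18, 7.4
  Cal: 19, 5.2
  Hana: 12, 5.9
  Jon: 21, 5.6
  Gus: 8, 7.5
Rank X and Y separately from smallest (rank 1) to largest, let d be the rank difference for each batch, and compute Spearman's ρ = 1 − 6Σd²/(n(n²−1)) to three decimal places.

Ranks of variable 1: 3, 4, 2, 5, 1
Ranks of variable 2: 4, 1, 3, 2, 5
d = r₁ − r₂: -1, 3, -1, 3, -4
d²: 1, 9, 1, 9, 16; Σd² = 36
ρ = 1 − 6·36/(5·24) = 1 − 216/120 = -0.800

-0.800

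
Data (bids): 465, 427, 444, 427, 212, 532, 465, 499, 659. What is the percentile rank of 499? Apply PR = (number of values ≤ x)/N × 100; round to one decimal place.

77.8

N = 9.
Strictly below 499: 6. Equal to 499: 1.
PR = 7/9 × 100 = 77.8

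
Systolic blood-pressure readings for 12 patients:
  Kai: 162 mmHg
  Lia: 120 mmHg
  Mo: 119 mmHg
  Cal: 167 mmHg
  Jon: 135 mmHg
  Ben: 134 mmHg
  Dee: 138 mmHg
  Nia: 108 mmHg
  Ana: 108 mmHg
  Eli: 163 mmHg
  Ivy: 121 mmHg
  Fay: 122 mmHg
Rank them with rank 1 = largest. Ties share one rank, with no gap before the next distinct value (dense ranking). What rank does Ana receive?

11

Sorted (descending): 167, 163, 162, 138, 135, 134, 122, 121, 120, 119, 108, 108
The 2 values of 108 share dense rank 11.
Remaining distinct values take the next consecutive integers.
Ana has value 108 mmHg → rank 11.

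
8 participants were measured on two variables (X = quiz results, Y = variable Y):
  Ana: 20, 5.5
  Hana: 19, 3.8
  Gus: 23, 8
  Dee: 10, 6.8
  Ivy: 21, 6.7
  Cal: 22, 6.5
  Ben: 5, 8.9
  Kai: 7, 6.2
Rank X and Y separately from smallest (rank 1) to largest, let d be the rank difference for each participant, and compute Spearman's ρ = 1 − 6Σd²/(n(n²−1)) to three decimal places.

Ranks of variable 1: 5, 4, 8, 3, 6, 7, 1, 2
Ranks of variable 2: 2, 1, 7, 6, 5, 4, 8, 3
d = r₁ − r₂: 3, 3, 1, -3, 1, 3, -7, -1
d²: 9, 9, 1, 9, 1, 9, 49, 1; Σd² = 88
ρ = 1 − 6·88/(8·63) = 1 − 528/504 = -0.048

-0.048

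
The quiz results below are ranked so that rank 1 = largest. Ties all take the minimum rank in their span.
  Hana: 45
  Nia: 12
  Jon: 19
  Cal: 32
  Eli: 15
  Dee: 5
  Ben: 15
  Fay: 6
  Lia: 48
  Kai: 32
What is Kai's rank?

3

Sorted (descending): 48, 45, 32, 32, 19, 15, 15, 12, 6, 5
The 2 values of 32 occupy positions 3–4 → each gets rank 3.
The 2 values of 15 occupy positions 6–7 → each gets rank 6.
Kai has value 32 → rank 3.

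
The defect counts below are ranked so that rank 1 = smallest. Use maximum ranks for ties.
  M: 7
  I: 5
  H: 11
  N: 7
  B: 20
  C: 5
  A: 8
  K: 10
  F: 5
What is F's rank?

Sorted (ascending): 5, 5, 5, 7, 7, 8, 10, 11, 20
The 3 values of 5 occupy positions 1–3 → each gets rank 3.
The 2 values of 7 occupy positions 4–5 → each gets rank 5.
F has value 5 → rank 3.

3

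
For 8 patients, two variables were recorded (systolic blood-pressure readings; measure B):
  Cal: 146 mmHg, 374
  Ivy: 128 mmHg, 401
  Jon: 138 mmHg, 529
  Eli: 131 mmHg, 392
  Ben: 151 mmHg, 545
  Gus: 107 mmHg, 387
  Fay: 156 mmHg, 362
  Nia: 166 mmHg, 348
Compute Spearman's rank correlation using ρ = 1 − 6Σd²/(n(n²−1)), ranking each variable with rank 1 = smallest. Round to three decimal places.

-0.429

Ranks of variable 1: 5, 2, 4, 3, 6, 1, 7, 8
Ranks of variable 2: 3, 6, 7, 5, 8, 4, 2, 1
d = r₁ − r₂: 2, -4, -3, -2, -2, -3, 5, 7
d²: 4, 16, 9, 4, 4, 9, 25, 49; Σd² = 120
ρ = 1 − 6·120/(8·63) = 1 − 720/504 = -0.429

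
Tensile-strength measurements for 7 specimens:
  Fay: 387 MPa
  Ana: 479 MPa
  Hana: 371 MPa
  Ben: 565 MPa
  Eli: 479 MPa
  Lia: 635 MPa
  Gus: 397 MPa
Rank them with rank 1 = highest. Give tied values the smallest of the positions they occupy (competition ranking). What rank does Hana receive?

7

Sorted (descending): 635, 565, 479, 479, 397, 387, 371
The 2 values of 479 occupy positions 3–4 → each gets rank 3.
Hana has value 371 MPa → rank 7.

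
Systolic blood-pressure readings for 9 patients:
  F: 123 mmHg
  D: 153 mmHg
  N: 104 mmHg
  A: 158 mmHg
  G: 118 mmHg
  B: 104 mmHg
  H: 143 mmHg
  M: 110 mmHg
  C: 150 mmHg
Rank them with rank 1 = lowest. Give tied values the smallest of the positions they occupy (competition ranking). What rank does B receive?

Sorted (ascending): 104, 104, 110, 118, 123, 143, 150, 153, 158
The 2 values of 104 occupy positions 1–2 → each gets rank 1.
B has value 104 mmHg → rank 1.

1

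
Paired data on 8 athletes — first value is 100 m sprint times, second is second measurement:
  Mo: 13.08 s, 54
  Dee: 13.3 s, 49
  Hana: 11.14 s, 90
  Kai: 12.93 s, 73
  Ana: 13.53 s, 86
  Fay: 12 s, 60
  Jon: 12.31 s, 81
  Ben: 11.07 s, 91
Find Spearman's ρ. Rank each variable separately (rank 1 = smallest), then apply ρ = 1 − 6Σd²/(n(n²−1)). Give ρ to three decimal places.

Ranks of variable 1: 6, 7, 2, 5, 8, 3, 4, 1
Ranks of variable 2: 2, 1, 7, 4, 6, 3, 5, 8
d = r₁ − r₂: 4, 6, -5, 1, 2, 0, -1, -7
d²: 16, 36, 25, 1, 4, 0, 1, 49; Σd² = 132
ρ = 1 − 6·132/(8·63) = 1 − 792/504 = -0.571

-0.571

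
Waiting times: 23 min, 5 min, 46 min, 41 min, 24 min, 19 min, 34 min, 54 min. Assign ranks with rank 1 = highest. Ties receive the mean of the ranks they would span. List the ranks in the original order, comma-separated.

Sorted (descending): 54, 46, 41, 34, 24, 23, 19, 5
No ties — each value takes its position as its rank.

6, 8, 2, 3, 5, 7, 4, 1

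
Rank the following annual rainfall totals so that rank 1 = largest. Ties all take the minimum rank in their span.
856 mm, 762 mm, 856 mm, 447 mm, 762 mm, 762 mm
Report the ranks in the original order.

Sorted (descending): 856, 856, 762, 762, 762, 447
The 2 values of 856 occupy positions 1–2 → each gets rank 1.
The 3 values of 762 occupy positions 3–5 → each gets rank 3.

1, 3, 1, 6, 3, 3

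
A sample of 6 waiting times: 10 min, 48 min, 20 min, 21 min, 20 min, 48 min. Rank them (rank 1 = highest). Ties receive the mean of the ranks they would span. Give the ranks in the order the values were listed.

Sorted (descending): 48, 48, 21, 20, 20, 10
The 2 values of 48 occupy positions 1–2 → average rank (1+2)/2 = 1.5.
The 2 values of 20 occupy positions 4–5 → average rank (4+5)/2 = 4.5.

6, 1.5, 4.5, 3, 4.5, 1.5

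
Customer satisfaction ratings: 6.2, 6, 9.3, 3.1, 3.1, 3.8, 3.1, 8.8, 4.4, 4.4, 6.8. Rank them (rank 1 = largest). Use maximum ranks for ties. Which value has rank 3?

Sorted (descending): 9.3, 8.8, 6.8, 6.2, 6, 4.4, 4.4, 3.8, 3.1, 3.1, 3.1
The 2 values of 4.4 occupy positions 6–7 → each gets rank 7.
The 3 values of 3.1 occupy positions 9–11 → each gets rank 11.
Rank 3 → value 6.8.

6.8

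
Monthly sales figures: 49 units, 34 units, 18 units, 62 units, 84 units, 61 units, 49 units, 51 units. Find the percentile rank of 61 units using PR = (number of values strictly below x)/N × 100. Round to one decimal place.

N = 8.
Strictly below 61: 5. Equal to 61: 1.
PR = 5/8 × 100 = 62.5

62.5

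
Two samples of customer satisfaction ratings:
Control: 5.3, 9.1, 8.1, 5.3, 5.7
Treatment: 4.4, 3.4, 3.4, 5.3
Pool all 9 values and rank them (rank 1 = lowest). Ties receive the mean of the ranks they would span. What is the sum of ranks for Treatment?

11

Sorted (ascending): 3.4, 3.4, 4.4, 5.3, 5.3, 5.3, 5.7, 8.1, 9.1
The 2 values of 3.4 occupy positions 1–2 → average rank (1+2)/2 = 1.5.
The 3 values of 5.3 occupy positions 4–6 → average rank 5.
Treatment values → pooled ranks: 4.4→3, 3.4→1.5, 3.4→1.5, 5.3→5
Rank sum = 3 + 1.5 + 1.5 + 5 = 11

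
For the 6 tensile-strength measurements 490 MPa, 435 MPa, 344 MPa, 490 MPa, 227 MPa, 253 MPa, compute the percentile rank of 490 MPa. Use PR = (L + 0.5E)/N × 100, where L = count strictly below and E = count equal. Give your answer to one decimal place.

83.3

N = 6.
Strictly below 490: 4. Equal to 490: 2.
PR = (4 + 0.5·2)/6 × 100 = 83.3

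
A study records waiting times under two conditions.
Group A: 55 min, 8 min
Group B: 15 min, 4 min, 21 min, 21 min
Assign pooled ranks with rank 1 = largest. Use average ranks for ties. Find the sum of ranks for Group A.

Sorted (descending): 55, 21, 21, 15, 8, 4
The 2 values of 21 occupy positions 2–3 → average rank (2+3)/2 = 2.5.
Group A values → pooled ranks: 55→1, 8→5
Rank sum = 1 + 5 = 6

6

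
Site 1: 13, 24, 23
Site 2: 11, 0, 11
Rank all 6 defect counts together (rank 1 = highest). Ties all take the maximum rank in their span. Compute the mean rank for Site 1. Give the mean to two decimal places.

2.00

Sorted (descending): 24, 23, 13, 11, 11, 0
The 2 values of 11 occupy positions 4–5 → each gets rank 5.
Site 1 values → pooled ranks: 13→3, 24→1, 23→2
Mean rank = (3 + 1 + 2) / 3 = 2.00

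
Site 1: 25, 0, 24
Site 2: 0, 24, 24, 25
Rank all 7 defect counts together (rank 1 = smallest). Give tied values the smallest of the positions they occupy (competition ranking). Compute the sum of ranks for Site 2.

Sorted (ascending): 0, 0, 24, 24, 24, 25, 25
The 2 values of 0 occupy positions 1–2 → each gets rank 1.
The 3 values of 24 occupy positions 3–5 → each gets rank 3.
The 2 values of 25 occupy positions 6–7 → each gets rank 6.
Site 2 values → pooled ranks: 0→1, 24→3, 24→3, 25→6
Rank sum = 1 + 3 + 3 + 6 = 13

13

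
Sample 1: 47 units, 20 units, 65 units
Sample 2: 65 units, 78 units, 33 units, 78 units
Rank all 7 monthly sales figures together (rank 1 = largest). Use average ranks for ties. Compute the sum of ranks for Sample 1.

15.5

Sorted (descending): 78, 78, 65, 65, 47, 33, 20
The 2 values of 78 occupy positions 1–2 → average rank (1+2)/2 = 1.5.
The 2 values of 65 occupy positions 3–4 → average rank (3+4)/2 = 3.5.
Sample 1 values → pooled ranks: 47→5, 20→7, 65→3.5
Rank sum = 5 + 7 + 3.5 = 15.5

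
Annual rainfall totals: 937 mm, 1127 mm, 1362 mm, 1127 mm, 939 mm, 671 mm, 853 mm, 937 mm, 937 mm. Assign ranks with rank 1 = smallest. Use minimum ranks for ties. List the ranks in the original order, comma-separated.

Sorted (ascending): 671, 853, 937, 937, 937, 939, 1127, 1127, 1362
The 3 values of 937 occupy positions 3–5 → each gets rank 3.
The 2 values of 1127 occupy positions 7–8 → each gets rank 7.

3, 7, 9, 7, 6, 1, 2, 3, 3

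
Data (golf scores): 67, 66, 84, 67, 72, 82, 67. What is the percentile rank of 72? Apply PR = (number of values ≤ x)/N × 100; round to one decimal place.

71.4

N = 7.
Strictly below 72: 4. Equal to 72: 1.
PR = 5/7 × 100 = 71.4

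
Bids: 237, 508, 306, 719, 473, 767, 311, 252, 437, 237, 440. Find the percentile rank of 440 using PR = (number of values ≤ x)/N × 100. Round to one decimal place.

N = 11.
Strictly below 440: 6. Equal to 440: 1.
PR = 7/11 × 100 = 63.6

63.6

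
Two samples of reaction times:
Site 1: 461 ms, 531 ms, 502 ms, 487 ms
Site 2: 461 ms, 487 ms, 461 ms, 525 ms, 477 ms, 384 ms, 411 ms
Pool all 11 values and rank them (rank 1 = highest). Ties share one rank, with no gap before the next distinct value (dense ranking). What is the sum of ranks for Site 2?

Sorted (descending): 531, 525, 502, 487, 487, 477, 461, 461, 461, 411, 384
The 2 values of 487 share dense rank 4.
The 3 values of 461 share dense rank 6.
Remaining distinct values take the next consecutive integers.
Site 2 values → pooled ranks: 461→6, 487→4, 461→6, 525→2, 477→5, 384→8, 411→7
Rank sum = 6 + 4 + 6 + 2 + 5 + 8 + 7 = 38

38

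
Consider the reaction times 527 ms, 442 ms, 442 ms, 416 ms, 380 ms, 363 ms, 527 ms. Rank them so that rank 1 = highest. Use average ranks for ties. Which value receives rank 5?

Sorted (descending): 527, 527, 442, 442, 416, 380, 363
The 2 values of 527 occupy positions 1–2 → average rank (1+2)/2 = 1.5.
The 2 values of 442 occupy positions 3–4 → average rank (3+4)/2 = 3.5.
Rank 5 → value 416.

416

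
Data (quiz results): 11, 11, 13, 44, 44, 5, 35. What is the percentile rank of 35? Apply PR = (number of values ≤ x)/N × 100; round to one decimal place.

71.4

N = 7.
Strictly below 35: 4. Equal to 35: 1.
PR = 5/7 × 100 = 71.4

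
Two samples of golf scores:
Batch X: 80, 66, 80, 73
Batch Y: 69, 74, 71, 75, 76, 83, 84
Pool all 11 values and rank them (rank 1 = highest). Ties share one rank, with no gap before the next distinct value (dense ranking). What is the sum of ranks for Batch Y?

35

Sorted (descending): 84, 83, 80, 80, 76, 75, 74, 73, 71, 69, 66
The 2 values of 80 share dense rank 3.
Remaining distinct values take the next consecutive integers.
Batch Y values → pooled ranks: 69→9, 74→6, 71→8, 75→5, 76→4, 83→2, 84→1
Rank sum = 9 + 6 + 8 + 5 + 4 + 2 + 1 = 35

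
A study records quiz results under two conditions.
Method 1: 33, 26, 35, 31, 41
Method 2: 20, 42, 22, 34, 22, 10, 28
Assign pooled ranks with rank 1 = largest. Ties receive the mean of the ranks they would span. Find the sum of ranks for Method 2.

Sorted (descending): 42, 41, 35, 34, 33, 31, 28, 26, 22, 22, 20, 10
The 2 values of 22 occupy positions 9–10 → average rank (9+10)/2 = 9.5.
Method 2 values → pooled ranks: 20→11, 42→1, 22→9.5, 34→4, 22→9.5, 10→12, 28→7
Rank sum = 11 + 1 + 9.5 + 4 + 9.5 + 12 + 7 = 54

54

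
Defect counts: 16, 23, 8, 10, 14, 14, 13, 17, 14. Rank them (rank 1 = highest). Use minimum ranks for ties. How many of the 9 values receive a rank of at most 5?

Sorted (descending): 23, 17, 16, 14, 14, 14, 13, 10, 8
The 3 values of 14 occupy positions 4–6 → each gets rank 4.
Ranks ≤ 5: {1, 2, 3, 4, 4, 4} → 6 values.

6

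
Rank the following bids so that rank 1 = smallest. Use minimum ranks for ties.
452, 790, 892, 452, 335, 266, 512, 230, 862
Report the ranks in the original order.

Sorted (ascending): 230, 266, 335, 452, 452, 512, 790, 862, 892
The 2 values of 452 occupy positions 4–5 → each gets rank 4.

4, 7, 9, 4, 3, 2, 6, 1, 8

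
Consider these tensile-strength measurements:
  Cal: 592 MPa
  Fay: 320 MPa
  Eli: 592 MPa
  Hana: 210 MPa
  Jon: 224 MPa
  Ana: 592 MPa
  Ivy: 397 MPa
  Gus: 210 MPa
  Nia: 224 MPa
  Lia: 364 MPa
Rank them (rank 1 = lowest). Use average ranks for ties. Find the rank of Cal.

9

Sorted (ascending): 210, 210, 224, 224, 320, 364, 397, 592, 592, 592
The 2 values of 210 occupy positions 1–2 → average rank (1+2)/2 = 1.5.
The 2 values of 224 occupy positions 3–4 → average rank (3+4)/2 = 3.5.
The 3 values of 592 occupy positions 8–10 → average rank 9.
Cal has value 592 MPa → rank 9.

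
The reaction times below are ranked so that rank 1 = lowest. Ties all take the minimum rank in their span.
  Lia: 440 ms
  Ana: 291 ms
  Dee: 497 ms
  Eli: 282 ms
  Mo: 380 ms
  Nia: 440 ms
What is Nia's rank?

4

Sorted (ascending): 282, 291, 380, 440, 440, 497
The 2 values of 440 occupy positions 4–5 → each gets rank 4.
Nia has value 440 ms → rank 4.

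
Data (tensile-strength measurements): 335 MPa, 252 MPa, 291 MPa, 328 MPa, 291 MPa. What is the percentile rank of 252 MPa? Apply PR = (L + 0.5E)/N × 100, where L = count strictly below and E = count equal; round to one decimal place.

N = 5.
Strictly below 252: 0. Equal to 252: 1.
PR = (0 + 0.5·1)/5 × 100 = 10.0

10.0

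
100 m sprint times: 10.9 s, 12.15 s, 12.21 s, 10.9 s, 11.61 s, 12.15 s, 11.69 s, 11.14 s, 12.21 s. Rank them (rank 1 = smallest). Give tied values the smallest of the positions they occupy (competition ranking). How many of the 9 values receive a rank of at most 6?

7

Sorted (ascending): 10.9, 10.9, 11.14, 11.61, 11.69, 12.15, 12.15, 12.21, 12.21
The 2 values of 10.9 occupy positions 1–2 → each gets rank 1.
The 2 values of 12.15 occupy positions 6–7 → each gets rank 6.
The 2 values of 12.21 occupy positions 8–9 → each gets rank 8.
Ranks ≤ 6: {1, 1, 3, 4, 5, 6, 6} → 7 values.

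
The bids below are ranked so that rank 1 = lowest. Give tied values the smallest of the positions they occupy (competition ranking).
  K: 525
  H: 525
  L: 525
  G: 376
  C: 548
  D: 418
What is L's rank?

Sorted (ascending): 376, 418, 525, 525, 525, 548
The 3 values of 525 occupy positions 3–5 → each gets rank 3.
L has value 525 → rank 3.

3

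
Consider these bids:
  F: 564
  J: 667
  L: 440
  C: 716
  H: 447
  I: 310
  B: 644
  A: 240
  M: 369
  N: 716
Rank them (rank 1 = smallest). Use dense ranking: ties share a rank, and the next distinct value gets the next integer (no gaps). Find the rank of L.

4

Sorted (ascending): 240, 310, 369, 440, 447, 564, 644, 667, 716, 716
The 2 values of 716 share dense rank 9.
Remaining distinct values take the next consecutive integers.
L has value 440 → rank 4.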